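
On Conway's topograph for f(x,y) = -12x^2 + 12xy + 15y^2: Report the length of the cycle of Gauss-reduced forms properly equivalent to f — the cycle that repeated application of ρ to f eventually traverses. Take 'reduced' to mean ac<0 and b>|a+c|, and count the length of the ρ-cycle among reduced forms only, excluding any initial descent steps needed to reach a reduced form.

D = 864, ⌊√D⌋ = 29
river: ρ → (15,18,-9)
river: ρ → (-9,18,15)
river: ρ → (15,12,-12)
river: ρ → (-12,12,15)
ρ-cycle length = 4 (tail of 0 descent steps not counted)

4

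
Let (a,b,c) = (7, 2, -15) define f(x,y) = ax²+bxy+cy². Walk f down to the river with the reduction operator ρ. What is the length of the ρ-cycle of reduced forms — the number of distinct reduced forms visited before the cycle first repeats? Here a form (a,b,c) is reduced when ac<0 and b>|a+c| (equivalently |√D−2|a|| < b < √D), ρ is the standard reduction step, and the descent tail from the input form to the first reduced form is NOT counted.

D = 424, ⌊√D⌋ = 20
descent: ρ → (-15,-2,7)
descent: ρ → (7,16,-6)  [lands on river]
river: ρ → (-6,20,1)
river: ρ → (1,20,-6)
river: ρ → (-6,16,7)
river: ρ → (7,12,-10)
river: ρ → (-10,8,9)
river: ρ → (9,10,-9)
river: ρ → (-9,8,10)
river: ρ → (10,12,-7)
river: ρ → (-7,16,6)
river: ρ → (6,20,-1)
river: ρ → (-1,20,6)
river: ρ → (6,16,-7)
river: ρ → (-7,12,10)
river: ρ → (10,8,-9)
river: ρ → (-9,10,9)
river: ρ → (9,8,-10)
river: ρ → (-10,12,7)
ρ-cycle length = 18 (tail of 2 descent steps not counted)

18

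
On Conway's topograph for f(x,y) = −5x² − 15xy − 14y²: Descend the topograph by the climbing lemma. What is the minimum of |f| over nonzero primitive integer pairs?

translate: b→5 (≡15 mod 10), so (5,15,14)→(5,5,4)
flip: (5,5,4)→(4,-5,5)
translate: b→3 (≡-5 mod 8), so (4,-5,5)→(4,3,4)
reduced (well bottom): (4,3,4) with a≤c, −a<b≤a
well minimum |f| = |-4| = 4 (negative-definite)

4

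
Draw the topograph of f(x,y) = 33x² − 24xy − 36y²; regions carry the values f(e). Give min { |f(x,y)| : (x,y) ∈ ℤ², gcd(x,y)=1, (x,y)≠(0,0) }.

descent: ρ → (-36,24,33)  [lands on river]
river: ρ → (33,42,-27)
river: ρ → (-27,66,9)
river: ρ → (9,60,-48)
river: ρ → (-48,36,21)
river: ρ → (21,48,-36)
closes: descent 1, river 6
min |a| on river = 9

9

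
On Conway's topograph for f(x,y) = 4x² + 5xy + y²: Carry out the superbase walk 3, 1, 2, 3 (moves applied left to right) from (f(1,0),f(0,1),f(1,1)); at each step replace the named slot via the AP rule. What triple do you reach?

start (4,1,10) = (f(1,0),f(0,1),f(1,1))
replace slot 3: 2·(4+1) − 10 = 0 → (4,1,0)
replace slot 1: 2·(1+0) − 4 = -2 → (-2,1,0)
replace slot 2: 2·((-2)+0) − 1 = -5 → (-2,-5,0)
replace slot 3: 2·((-2)+(-5)) − 0 = -14 → (-2,-5,-14)

-2,-5,-14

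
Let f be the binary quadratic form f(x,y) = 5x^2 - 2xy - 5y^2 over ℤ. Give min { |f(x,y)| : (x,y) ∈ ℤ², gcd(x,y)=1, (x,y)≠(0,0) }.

descent: ρ → (-5,2,5)  [lands on river]
river: ρ → (5,8,-2)
river: ρ → (-2,8,5)
river: ρ → (5,2,-5)
river: ρ → (-5,8,2)
river: ρ → (2,8,-5)
closes: descent 1, river 6
min |a| on river = 2

2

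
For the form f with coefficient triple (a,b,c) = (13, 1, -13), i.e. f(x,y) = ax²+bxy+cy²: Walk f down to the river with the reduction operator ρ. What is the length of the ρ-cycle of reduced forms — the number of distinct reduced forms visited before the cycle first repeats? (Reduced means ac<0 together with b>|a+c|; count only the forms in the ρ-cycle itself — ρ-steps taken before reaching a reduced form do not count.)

D = 677, ⌊√D⌋ = 26
river: ρ → (-13,25,1)
river: ρ → (1,25,-13)
river: ρ → (-13,1,13)
river: ρ → (13,25,-1)
river: ρ → (-1,25,13)
river: ρ → (13,1,-13)
ρ-cycle length = 6 (tail of 0 descent steps not counted)

6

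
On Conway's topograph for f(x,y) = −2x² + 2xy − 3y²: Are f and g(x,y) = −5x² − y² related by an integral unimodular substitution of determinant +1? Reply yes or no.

D₁ = -20, D₂ = -20
f is negative-definite; reduce −f:
−f: translate: b→2 (≡-2 mod 4), so (2,-2,3)→(2,2,3)
−f: reduced (well bottom): (2,2,3) with a≤c, −a<b≤a
flip sign back: reduced form of f is (-2,-2,-3)
g is negative-definite; reduce −g:
−g: flip: (5,0,1)→(1,0,5)
−g: reduced (well bottom): (1,0,5) with a≤c, −a<b≤a
flip sign back: reduced form of g is (-1,0,-5)
reduced forms (-2, -2, -3) vs (-1, 0, -5) ⇒ inequivalent

no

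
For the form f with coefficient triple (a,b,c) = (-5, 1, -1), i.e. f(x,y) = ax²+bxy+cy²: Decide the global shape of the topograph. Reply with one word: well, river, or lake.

D = b²−4ac = 1² − 4·(-5)·(-1) = -19
D < 0 ⇒ definite ⇒ every region one sign ⇒ single well

well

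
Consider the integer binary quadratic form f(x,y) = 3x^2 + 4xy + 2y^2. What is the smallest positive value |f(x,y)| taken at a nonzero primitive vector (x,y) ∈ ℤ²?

translate: b→-2 (≡4 mod 6), so (3,4,2)→(3,-2,1)
flip: (3,-2,1)→(1,2,3)
translate: b→0 (≡2 mod 2), so (1,2,3)→(1,0,2)
reduced (well bottom): (1,0,2) with a≤c, −a<b≤a
well minimum = a = 1

1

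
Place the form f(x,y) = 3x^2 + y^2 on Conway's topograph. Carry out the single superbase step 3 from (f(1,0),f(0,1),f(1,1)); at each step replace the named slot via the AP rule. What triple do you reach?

start (3,1,4) = (f(1,0),f(0,1),f(1,1))
replace slot 3: 2·(3+1) − 4 = 4 → (3,1,4)

3,1,4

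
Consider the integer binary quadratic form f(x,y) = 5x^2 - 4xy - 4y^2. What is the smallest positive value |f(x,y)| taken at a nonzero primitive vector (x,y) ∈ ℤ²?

descent: ρ → (-4,4,5)  [lands on river]
river: ρ → (5,6,-3)
river: ρ → (-3,6,5)
river: ρ → (5,4,-4)
closes: descent 1, river 4
min |a| on river = 3

3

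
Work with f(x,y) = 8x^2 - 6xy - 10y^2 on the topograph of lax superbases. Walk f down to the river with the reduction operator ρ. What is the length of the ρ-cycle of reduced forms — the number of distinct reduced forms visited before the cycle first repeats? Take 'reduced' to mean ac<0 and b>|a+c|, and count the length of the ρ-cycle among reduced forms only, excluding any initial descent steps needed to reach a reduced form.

D = 356, ⌊√D⌋ = 18
descent: ρ → (-10,6,8)  [lands on river]
river: ρ → (8,10,-8)
river: ρ → (-8,6,10)
river: ρ → (10,14,-4)
river: ρ → (-4,18,2)
river: ρ → (2,18,-4)
river: ρ → (-4,14,10)
river: ρ → (10,6,-8)
river: ρ → (-8,10,8)
river: ρ → (8,6,-10)
river: ρ → (-10,14,4)
river: ρ → (4,18,-2)
river: ρ → (-2,18,4)
river: ρ → (4,14,-10)
ρ-cycle length = 14 (tail of 1 descent step not counted)

14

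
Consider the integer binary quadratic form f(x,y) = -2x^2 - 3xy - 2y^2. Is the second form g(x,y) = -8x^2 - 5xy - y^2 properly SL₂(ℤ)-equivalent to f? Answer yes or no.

D₁ = -7, D₂ = -7
f is negative-definite; reduce −f:
−f: translate: b→-1 (≡3 mod 4), so (2,3,2)→(2,-1,1)
−f: flip: (2,-1,1)→(1,1,2)
−f: reduced (well bottom): (1,1,2) with a≤c, −a<b≤a
flip sign back: reduced form of f is (-1,-1,-2)
g is negative-definite; reduce −g:
−g: flip: (8,5,1)→(1,-5,8)
−g: translate: b→1 (≡-5 mod 2), so (1,-5,8)→(1,1,2)
−g: reduced (well bottom): (1,1,2) with a≤c, −a<b≤a
flip sign back: reduced form of g is (-1,-1,-2)
reduced forms (-1, -1, -2) vs (-1, -1, -2) ⇒ equivalent

yes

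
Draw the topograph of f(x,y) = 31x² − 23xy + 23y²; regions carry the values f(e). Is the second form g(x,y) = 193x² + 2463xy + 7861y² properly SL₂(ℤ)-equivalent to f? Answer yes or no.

D₁ = -2323, D₂ = -2323
f: flip: (31,-23,23)→(23,23,31)
f: reduced (well bottom): (23,23,31) with a≤c, −a<b≤a
g: translate: b→147 (≡2463 mod 386), so (193,2463,7861)→(193,147,31)
g: flip: (193,147,31)→(31,-147,193)
g: translate: b→-23 (≡-147 mod 62), so (31,-147,193)→(31,-23,23)
g: flip: (31,-23,23)→(23,23,31)
g: reduced (well bottom): (23,23,31) with a≤c, −a<b≤a
reduced forms (23, 23, 31) vs (23, 23, 31) ⇒ equivalent

yes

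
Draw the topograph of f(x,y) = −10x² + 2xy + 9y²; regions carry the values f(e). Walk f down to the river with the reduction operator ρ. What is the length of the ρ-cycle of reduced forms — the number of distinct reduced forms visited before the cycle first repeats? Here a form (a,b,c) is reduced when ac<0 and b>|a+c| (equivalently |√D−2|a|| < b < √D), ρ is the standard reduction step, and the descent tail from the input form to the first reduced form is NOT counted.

D = 364, ⌊√D⌋ = 19
river: ρ → (9,16,-3)
river: ρ → (-3,14,14)
river: ρ → (14,14,-3)
river: ρ → (-3,16,9)
river: ρ → (9,2,-10)
river: ρ → (-10,18,1)
river: ρ → (1,18,-10)
river: ρ → (-10,2,9)
ρ-cycle length = 8 (tail of 0 descent steps not counted)

8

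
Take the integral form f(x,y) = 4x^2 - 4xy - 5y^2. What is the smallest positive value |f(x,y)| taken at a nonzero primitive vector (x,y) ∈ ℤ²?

descent: ρ → (-5,4,4)  [lands on river]
river: ρ → (4,4,-5)
river: ρ → (-5,6,3)
river: ρ → (3,6,-5)
closes: descent 1, river 4
min |a| on river = 3

3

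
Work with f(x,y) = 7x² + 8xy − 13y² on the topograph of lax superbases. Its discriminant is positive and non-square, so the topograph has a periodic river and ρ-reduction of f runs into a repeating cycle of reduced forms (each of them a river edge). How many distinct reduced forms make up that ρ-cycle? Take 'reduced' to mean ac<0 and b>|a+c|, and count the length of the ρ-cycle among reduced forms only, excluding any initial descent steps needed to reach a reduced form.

D = 428, ⌊√D⌋ = 20
river: ρ → (-13,18,2)
river: ρ → (2,18,-13)
river: ρ → (-13,8,7)
river: ρ → (7,20,-1)
river: ρ → (-1,20,7)
river: ρ → (7,8,-13)
ρ-cycle length = 6 (tail of 0 descent steps not counted)

6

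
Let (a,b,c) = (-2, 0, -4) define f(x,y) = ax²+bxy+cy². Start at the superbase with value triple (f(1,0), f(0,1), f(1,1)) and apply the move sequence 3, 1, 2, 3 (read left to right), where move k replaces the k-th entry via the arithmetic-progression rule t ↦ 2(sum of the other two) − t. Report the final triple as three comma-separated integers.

start (-2,-4,-6) = (f(1,0),f(0,1),f(1,1))
replace slot 3: 2·((-2)+(-4)) − (-6) = -6 → (-2,-4,-6)
replace slot 1: 2·((-4)+(-6)) − (-2) = -18 → (-18,-4,-6)
replace slot 2: 2·((-18)+(-6)) − (-4) = -44 → (-18,-44,-6)
replace slot 3: 2·((-18)+(-44)) − (-6) = -118 → (-18,-44,-118)

-18,-44,-118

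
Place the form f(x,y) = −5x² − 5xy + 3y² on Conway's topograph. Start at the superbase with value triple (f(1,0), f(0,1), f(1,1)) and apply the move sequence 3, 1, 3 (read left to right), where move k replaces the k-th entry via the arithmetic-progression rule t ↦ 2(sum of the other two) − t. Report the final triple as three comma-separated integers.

start (-5,3,-7) = (f(1,0),f(0,1),f(1,1))
replace slot 3: 2·((-5)+3) − (-7) = 3 → (-5,3,3)
replace slot 1: 2·(3+3) − (-5) = 17 → (17,3,3)
replace slot 3: 2·(17+3) − 3 = 37 → (17,3,37)

17,3,37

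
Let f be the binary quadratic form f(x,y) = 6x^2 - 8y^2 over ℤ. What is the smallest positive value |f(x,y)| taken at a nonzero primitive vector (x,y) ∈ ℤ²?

descent: ρ → (-8,0,6)
descent: ρ → (6,12,-2)  [lands on river]
river: ρ → (-2,12,6)
closes: descent 2, river 2
min |a| on river = 2

2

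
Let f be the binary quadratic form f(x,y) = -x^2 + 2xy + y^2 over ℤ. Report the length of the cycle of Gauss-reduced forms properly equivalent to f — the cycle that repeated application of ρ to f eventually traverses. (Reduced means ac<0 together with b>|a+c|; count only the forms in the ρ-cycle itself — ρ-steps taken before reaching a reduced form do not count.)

D = 8, ⌊√D⌋ = 2
river: ρ → (1,2,-1)
river: ρ → (-1,2,1)
ρ-cycle length = 2 (tail of 0 descent steps not counted)

2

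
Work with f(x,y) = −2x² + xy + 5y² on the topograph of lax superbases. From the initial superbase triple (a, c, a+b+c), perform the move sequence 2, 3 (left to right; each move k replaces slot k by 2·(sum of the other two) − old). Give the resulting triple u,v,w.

start (-2,5,4) = (f(1,0),f(0,1),f(1,1))
replace slot 2: 2·((-2)+4) − 5 = -1 → (-2,-1,4)
replace slot 3: 2·((-2)+(-1)) − 4 = -10 → (-2,-1,-10)

-2,-1,-10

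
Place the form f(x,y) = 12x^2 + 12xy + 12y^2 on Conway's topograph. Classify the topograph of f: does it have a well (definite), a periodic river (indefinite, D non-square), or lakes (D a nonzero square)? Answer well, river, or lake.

D = b²−4ac = 12² − 4·12·12 = -432
D < 0 ⇒ definite ⇒ every region one sign ⇒ single well

well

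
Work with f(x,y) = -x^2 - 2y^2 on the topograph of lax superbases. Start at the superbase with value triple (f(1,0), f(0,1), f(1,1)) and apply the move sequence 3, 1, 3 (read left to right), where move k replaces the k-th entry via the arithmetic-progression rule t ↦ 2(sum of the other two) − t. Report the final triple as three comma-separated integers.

start (-1,-2,-3) = (f(1,0),f(0,1),f(1,1))
replace slot 3: 2·((-1)+(-2)) − (-3) = -3 → (-1,-2,-3)
replace slot 1: 2·((-2)+(-3)) − (-1) = -9 → (-9,-2,-3)
replace slot 3: 2·((-9)+(-2)) − (-3) = -19 → (-9,-2,-19)

-9,-2,-19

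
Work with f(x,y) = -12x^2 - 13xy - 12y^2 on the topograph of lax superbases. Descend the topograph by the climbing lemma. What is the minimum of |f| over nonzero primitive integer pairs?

translate: b→-11 (≡13 mod 24), so (12,13,12)→(12,-11,11)
flip: (12,-11,11)→(11,11,12)
reduced (well bottom): (11,11,12) with a≤c, −a<b≤a
well minimum |f| = |-11| = 11 (negative-definite)

11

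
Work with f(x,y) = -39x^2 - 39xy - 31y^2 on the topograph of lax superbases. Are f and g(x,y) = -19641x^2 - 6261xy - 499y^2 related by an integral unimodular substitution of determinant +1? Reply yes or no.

D₁ = -3315, D₂ = -3315
f is negative-definite; reduce −f:
−f: flip: (39,39,31)→(31,-39,39)
−f: translate: b→23 (≡-39 mod 62), so (31,-39,39)→(31,23,31)
−f: reduced (well bottom): (31,23,31) with a≤c, −a<b≤a
flip sign back: reduced form of f is (-31,-23,-31)
g is negative-definite; reduce −g:
−g: flip: (19641,6261,499)→(499,-6261,19641)
−g: translate: b→-273 (≡-6261 mod 998), so (499,-6261,19641)→(499,-273,39)
−g: flip: (499,-273,39)→(39,273,499)
−g: translate: b→39 (≡273 mod 78), so (39,273,499)→(39,39,31)
−g: flip: (39,39,31)→(31,-39,39)
−g: translate: b→23 (≡-39 mod 62), so (31,-39,39)→(31,23,31)
−g: reduced (well bottom): (31,23,31) with a≤c, −a<b≤a
flip sign back: reduced form of g is (-31,-23,-31)
reduced forms (-31, -23, -31) vs (-31, -23, -31) ⇒ equivalent

yes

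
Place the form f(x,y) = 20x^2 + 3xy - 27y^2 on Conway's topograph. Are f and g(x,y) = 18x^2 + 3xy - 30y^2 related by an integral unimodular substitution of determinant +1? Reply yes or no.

D₁ = 2169, D₂ = 2169
river cycle of f (length 30): (20, 43, -4), (-4, 45, 9), (9, 45, -4), (-4, 43, 20), (20, 37, -10), (-10, 43, 8), (8, 37, -25), (-25, 13, 20), (20, 27, -18), (-18, 45, 2), … (20 more)
river cycle of g (length 38): (18, 39, -9), (-9, 33, 30), (30, 27, -12), (-12, 45, 3), (3, 45, -12), (-12, 27, 30), (30, 33, -9), (-9, 39, 18), (18, 33, -15), (-15, 27, 24), … (28 more)
cycles differ ⇒ inequivalent

no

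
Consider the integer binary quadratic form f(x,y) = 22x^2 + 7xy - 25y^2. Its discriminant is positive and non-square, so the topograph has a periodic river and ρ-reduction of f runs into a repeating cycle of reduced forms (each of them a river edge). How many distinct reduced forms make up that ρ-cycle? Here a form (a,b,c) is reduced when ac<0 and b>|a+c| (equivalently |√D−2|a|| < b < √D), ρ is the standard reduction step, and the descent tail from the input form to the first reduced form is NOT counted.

D = 2249, ⌊√D⌋ = 47
river: ρ → (-25,43,4)
river: ρ → (4,45,-14)
river: ρ → (-14,39,13)
river: ρ → (13,39,-14)
river: ρ → (-14,45,4)
river: ρ → (4,43,-25)
river: ρ → (-25,7,22)
river: ρ → (22,37,-10)
river: ρ → (-10,43,10)
river: ρ → (10,37,-22)
river: ρ → (-22,7,25)
river: ρ → (25,43,-4)
river: ρ → (-4,45,14)
river: ρ → (14,39,-13)
river: ρ → (-13,39,14)
river: ρ → (14,45,-4)
river: ρ → (-4,43,25)
river: ρ → (25,7,-22)
river: ρ → (-22,37,10)
river: ρ → (10,43,-10)
river: ρ → (-10,37,22)
river: ρ → (22,7,-25)
ρ-cycle length = 22 (tail of 0 descent steps not counted)

22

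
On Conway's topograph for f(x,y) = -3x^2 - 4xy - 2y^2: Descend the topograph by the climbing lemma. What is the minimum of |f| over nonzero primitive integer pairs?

translate: b→-2 (≡4 mod 6), so (3,4,2)→(3,-2,1)
flip: (3,-2,1)→(1,2,3)
translate: b→0 (≡2 mod 2), so (1,2,3)→(1,0,2)
reduced (well bottom): (1,0,2) with a≤c, −a<b≤a
well minimum |f| = |-1| = 1 (negative-definite)

1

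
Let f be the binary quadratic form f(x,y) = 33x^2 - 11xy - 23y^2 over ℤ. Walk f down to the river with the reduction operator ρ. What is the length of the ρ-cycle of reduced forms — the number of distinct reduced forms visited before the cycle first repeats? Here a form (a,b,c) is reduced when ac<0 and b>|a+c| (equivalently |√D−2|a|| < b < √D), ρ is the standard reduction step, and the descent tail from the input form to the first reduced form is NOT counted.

D = 3157, ⌊√D⌋ = 56
descent: ρ → (-23,11,33)  [lands on river]
river: ρ → (33,55,-1)
river: ρ → (-1,55,33)
river: ρ → (33,11,-23)
river: ρ → (-23,35,21)
river: ρ → (21,49,-9)
river: ρ → (-9,41,41)
river: ρ → (41,41,-9)
river: ρ → (-9,49,21)
river: ρ → (21,35,-23)
ρ-cycle length = 10 (tail of 1 descent step not counted)

10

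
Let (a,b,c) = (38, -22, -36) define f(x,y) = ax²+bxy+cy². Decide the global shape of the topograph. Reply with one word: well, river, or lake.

D = b²−4ac = (-22)² − 4·38·(-36) = 5956
D > 0 non-square ⇒ indefinite ⇒ periodic river

river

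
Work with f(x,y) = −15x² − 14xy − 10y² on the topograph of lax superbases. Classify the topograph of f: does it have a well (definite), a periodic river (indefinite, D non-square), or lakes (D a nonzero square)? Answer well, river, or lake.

D = b²−4ac = (-14)² − 4·(-15)·(-10) = -404
D < 0 ⇒ definite ⇒ every region one sign ⇒ single well

well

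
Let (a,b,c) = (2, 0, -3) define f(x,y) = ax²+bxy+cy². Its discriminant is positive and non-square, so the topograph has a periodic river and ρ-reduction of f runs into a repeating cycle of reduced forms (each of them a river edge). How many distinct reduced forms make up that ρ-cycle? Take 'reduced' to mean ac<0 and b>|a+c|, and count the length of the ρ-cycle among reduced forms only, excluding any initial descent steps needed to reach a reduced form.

D = 24, ⌊√D⌋ = 4
descent: ρ → (-3,0,2)
descent: ρ → (2,4,-1)  [lands on river]
river: ρ → (-1,4,2)
ρ-cycle length = 2 (tail of 2 descent steps not counted)

2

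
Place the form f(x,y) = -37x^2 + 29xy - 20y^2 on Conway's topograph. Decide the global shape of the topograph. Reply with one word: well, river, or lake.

D = b²−4ac = 29² − 4·(-37)·(-20) = -2119
D < 0 ⇒ definite ⇒ every region one sign ⇒ single well

well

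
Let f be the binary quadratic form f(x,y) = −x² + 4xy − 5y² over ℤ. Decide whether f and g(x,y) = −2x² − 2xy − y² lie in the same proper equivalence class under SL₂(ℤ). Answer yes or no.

D₁ = -4, D₂ = -4
f is negative-definite; reduce −f:
−f: translate: b→0 (≡-4 mod 2), so (1,-4,5)→(1,0,1)
−f: reduced (well bottom): (1,0,1) with a≤c, −a<b≤a
flip sign back: reduced form of f is (-1,0,-1)
g is negative-definite; reduce −g:
−g: flip: (2,2,1)→(1,-2,2)
−g: translate: b→0 (≡-2 mod 2), so (1,-2,2)→(1,0,1)
−g: reduced (well bottom): (1,0,1) with a≤c, −a<b≤a
flip sign back: reduced form of g is (-1,0,-1)
reduced forms (-1, 0, -1) vs (-1, 0, -1) ⇒ equivalent

yes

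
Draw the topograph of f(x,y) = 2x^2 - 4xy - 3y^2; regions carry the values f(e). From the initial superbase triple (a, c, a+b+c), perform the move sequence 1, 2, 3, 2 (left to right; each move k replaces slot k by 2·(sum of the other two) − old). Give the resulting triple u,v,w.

start (2,-3,-5) = (f(1,0),f(0,1),f(1,1))
replace slot 1: 2·((-3)+(-5)) − 2 = -18 → (-18,-3,-5)
replace slot 2: 2·((-18)+(-5)) − (-3) = -43 → (-18,-43,-5)
replace slot 3: 2·((-18)+(-43)) − (-5) = -117 → (-18,-43,-117)
replace slot 2: 2·((-18)+(-117)) − (-43) = -227 → (-18,-227,-117)

-18,-227,-117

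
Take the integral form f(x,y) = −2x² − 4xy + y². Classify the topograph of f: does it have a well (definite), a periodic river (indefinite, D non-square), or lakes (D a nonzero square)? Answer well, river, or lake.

D = b²−4ac = (-4)² − 4·(-2)·1 = 24
D > 0 non-square ⇒ indefinite ⇒ periodic river

river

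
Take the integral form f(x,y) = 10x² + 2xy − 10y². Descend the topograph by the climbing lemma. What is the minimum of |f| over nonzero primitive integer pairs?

river: ρ → (-10,18,2)
river: ρ → (2,18,-10)
river: ρ → (-10,2,10)
river: ρ → (10,18,-2)
river: ρ → (-2,18,10)
river: ρ → (10,2,-10)
closes: descent 0, river 6
min |a| on river = 2

2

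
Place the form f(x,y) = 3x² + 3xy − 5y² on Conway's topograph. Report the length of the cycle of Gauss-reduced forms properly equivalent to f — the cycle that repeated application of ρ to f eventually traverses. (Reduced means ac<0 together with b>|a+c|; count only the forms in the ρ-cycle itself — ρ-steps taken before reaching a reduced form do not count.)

D = 69, ⌊√D⌋ = 8
river: ρ → (-5,7,1)
river: ρ → (1,7,-5)
river: ρ → (-5,3,3)
river: ρ → (3,3,-5)
ρ-cycle length = 4 (tail of 0 descent steps not counted)

4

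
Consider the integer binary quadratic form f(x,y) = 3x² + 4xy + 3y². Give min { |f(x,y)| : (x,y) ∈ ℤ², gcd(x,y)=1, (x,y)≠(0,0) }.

translate: b→-2 (≡4 mod 6), so (3,4,3)→(3,-2,2)
flip: (3,-2,2)→(2,2,3)
reduced (well bottom): (2,2,3) with a≤c, −a<b≤a
well minimum = a = 2

2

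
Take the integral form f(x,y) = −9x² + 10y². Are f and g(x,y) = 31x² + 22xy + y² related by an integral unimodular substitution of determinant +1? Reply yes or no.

D₁ = 360, D₂ = 360
river cycle of f (length 2): (-9, 18, 1), (1, 18, -9)
river cycle of g (length 2): (1, 18, -9), (-9, 18, 1)
cycles coincide ⇒ equivalent

yes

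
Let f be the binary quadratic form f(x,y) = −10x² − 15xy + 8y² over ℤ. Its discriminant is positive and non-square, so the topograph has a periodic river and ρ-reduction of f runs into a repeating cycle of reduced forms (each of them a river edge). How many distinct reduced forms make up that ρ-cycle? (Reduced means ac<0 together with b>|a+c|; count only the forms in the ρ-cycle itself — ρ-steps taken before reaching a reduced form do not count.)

D = 545, ⌊√D⌋ = 23
descent: ρ → (8,15,-10)  [lands on river]
river: ρ → (-10,5,13)
river: ρ → (13,21,-2)
river: ρ → (-2,23,2)
river: ρ → (2,21,-13)
river: ρ → (-13,5,10)
river: ρ → (10,15,-8)
river: ρ → (-8,17,8)
ρ-cycle length = 8 (tail of 1 descent step not counted)

8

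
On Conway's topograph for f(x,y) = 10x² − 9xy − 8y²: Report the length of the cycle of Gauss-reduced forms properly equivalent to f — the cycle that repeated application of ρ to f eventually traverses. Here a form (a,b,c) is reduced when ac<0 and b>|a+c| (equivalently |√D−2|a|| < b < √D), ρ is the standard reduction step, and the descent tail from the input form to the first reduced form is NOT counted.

D = 401, ⌊√D⌋ = 20
descent: ρ → (-8,9,10)  [lands on river]
river: ρ → (10,11,-7)
river: ρ → (-7,17,4)
river: ρ → (4,15,-11)
river: ρ → (-11,7,8)
river: ρ → (8,9,-10)
river: ρ → (-10,11,7)
river: ρ → (7,17,-4)
river: ρ → (-4,15,11)
river: ρ → (11,7,-8)
ρ-cycle length = 10 (tail of 1 descent step not counted)

10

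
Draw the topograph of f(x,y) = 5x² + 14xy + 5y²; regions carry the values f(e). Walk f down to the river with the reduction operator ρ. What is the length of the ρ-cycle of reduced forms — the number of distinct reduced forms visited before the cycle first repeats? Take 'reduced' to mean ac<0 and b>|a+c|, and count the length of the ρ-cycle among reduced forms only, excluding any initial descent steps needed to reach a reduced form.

D = 96, ⌊√D⌋ = 9
descent: ρ → (5,6,-3)  [lands on river]
river: ρ → (-3,6,5)
river: ρ → (5,4,-4)
river: ρ → (-4,4,5)
ρ-cycle length = 4 (tail of 1 descent step not counted)

4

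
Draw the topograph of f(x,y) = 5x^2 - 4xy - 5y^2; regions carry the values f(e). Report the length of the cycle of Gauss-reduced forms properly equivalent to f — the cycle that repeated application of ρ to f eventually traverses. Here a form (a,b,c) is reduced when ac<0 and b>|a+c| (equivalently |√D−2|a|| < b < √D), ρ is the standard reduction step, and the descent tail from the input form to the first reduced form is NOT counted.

D = 116, ⌊√D⌋ = 10
descent: ρ → (-5,4,5)  [lands on river]
river: ρ → (5,6,-4)
river: ρ → (-4,10,1)
river: ρ → (1,10,-4)
river: ρ → (-4,6,5)
river: ρ → (5,4,-5)
river: ρ → (-5,6,4)
river: ρ → (4,10,-1)
river: ρ → (-1,10,4)
river: ρ → (4,6,-5)
ρ-cycle length = 10 (tail of 1 descent step not counted)

10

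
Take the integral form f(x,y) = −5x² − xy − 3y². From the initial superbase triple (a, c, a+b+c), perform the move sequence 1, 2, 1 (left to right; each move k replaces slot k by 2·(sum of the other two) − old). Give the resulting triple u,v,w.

start (-5,-3,-9) = (f(1,0),f(0,1),f(1,1))
replace slot 1: 2·((-3)+(-9)) − (-5) = -19 → (-19,-3,-9)
replace slot 2: 2·((-19)+(-9)) − (-3) = -53 → (-19,-53,-9)
replace slot 1: 2·((-53)+(-9)) − (-19) = -105 → (-105,-53,-9)

-105,-53,-9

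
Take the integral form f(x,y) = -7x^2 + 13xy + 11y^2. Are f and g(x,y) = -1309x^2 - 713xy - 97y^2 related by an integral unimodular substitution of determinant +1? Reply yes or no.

D₁ = 477, D₂ = 477
river cycle of f (length 8): (11, 9, -9), (-9, 9, 11), (11, 13, -7), (-7, 15, 9), (9, 21, -1), (-1, 21, 9), (9, 15, -7), (-7, 13, 11)
river cycle of g (length 8): (-9, 9, 11), (11, 13, -7), (-7, 15, 9), (9, 21, -1), (-1, 21, 9), (9, 15, -7), (-7, 13, 11), (11, 9, -9)
cycles coincide ⇒ equivalent

yes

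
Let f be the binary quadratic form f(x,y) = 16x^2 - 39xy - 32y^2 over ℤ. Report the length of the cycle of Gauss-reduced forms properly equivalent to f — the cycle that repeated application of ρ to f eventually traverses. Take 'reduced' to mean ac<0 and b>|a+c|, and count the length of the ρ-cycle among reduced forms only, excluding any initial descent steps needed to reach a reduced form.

D = 3569, ⌊√D⌋ = 59
descent: ρ → (-32,39,16)  [lands on river]
river: ρ → (16,57,-5)
river: ρ → (-5,53,38)
river: ρ → (38,23,-20)
river: ρ → (-20,57,4)
river: ρ → (4,55,-34)
river: ρ → (-34,13,25)
river: ρ → (25,37,-22)
river: ρ → (-22,51,11)
river: ρ → (11,59,-2)
river: ρ → (-2,57,40)
river: ρ → (40,23,-19)
river: ρ → (-19,53,10)
river: ρ → (10,47,-34)
river: ρ → (-34,21,23)
river: ρ → (23,25,-32)
ρ-cycle length = 16 (tail of 1 descent step not counted)

16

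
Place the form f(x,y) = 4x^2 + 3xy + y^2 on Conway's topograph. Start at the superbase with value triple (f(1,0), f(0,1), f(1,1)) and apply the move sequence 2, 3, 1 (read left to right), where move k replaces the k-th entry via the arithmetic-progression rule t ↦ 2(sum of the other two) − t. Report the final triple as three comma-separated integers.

start (4,1,8) = (f(1,0),f(0,1),f(1,1))
replace slot 2: 2·(4+8) − 1 = 23 → (4,23,8)
replace slot 3: 2·(4+23) − 8 = 46 → (4,23,46)
replace slot 1: 2·(23+46) − 4 = 134 → (134,23,46)

134,23,46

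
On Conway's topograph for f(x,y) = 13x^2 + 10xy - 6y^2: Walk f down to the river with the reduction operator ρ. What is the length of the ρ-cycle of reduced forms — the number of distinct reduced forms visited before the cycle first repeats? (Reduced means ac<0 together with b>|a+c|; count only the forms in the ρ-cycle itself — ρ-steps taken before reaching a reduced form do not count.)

D = 412, ⌊√D⌋ = 20
river: ρ → (-6,14,9)
river: ρ → (9,4,-11)
river: ρ → (-11,18,2)
river: ρ → (2,18,-11)
river: ρ → (-11,4,9)
river: ρ → (9,14,-6)
river: ρ → (-6,10,13)
river: ρ → (13,16,-3)
river: ρ → (-3,20,1)
river: ρ → (1,20,-3)
river: ρ → (-3,16,13)
river: ρ → (13,10,-6)
ρ-cycle length = 12 (tail of 0 descent steps not counted)

12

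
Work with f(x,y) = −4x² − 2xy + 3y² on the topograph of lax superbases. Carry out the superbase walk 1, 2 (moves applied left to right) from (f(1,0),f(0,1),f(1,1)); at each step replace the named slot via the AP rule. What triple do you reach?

start (-4,3,-3) = (f(1,0),f(0,1),f(1,1))
replace slot 1: 2·(3+(-3)) − (-4) = 4 → (4,3,-3)
replace slot 2: 2·(4+(-3)) − 3 = -1 → (4,-1,-3)

4,-1,-3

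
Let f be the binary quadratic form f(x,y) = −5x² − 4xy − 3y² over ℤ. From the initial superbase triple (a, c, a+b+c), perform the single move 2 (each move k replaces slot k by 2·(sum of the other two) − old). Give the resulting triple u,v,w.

start (-5,-3,-12) = (f(1,0),f(0,1),f(1,1))
replace slot 2: 2·((-5)+(-12)) − (-3) = -31 → (-5,-31,-12)

-5,-31,-12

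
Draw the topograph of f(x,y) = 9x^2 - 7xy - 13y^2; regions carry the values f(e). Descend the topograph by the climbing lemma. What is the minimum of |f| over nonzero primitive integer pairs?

descent: ρ → (-13,7,9)  [lands on river]
river: ρ → (9,11,-11)
river: ρ → (-11,11,9)
river: ρ → (9,7,-13)
river: ρ → (-13,19,3)
river: ρ → (3,17,-19)
river: ρ → (-19,21,1)
river: ρ → (1,21,-19)
river: ρ → (-19,17,3)
river: ρ → (3,19,-13)
closes: descent 1, river 10
min |a| on river = 1

1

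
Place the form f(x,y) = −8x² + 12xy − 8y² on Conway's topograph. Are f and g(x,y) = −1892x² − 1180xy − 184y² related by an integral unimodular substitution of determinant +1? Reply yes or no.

D₁ = -112, D₂ = -112
f is negative-definite; reduce −f:
−f: translate: b→4 (≡-12 mod 16), so (8,-12,8)→(8,4,4)
−f: flip: (8,4,4)→(4,-4,8)
−f: translate: b→4 (≡-4 mod 8), so (4,-4,8)→(4,4,8)
−f: reduced (well bottom): (4,4,8) with a≤c, −a<b≤a
flip sign back: reduced form of f is (-4,-4,-8)
g is negative-definite; reduce −g:
−g: flip: (1892,1180,184)→(184,-1180,1892)
−g: translate: b→-76 (≡-1180 mod 368), so (184,-1180,1892)→(184,-76,8)
−g: flip: (184,-76,8)→(8,76,184)
−g: translate: b→-4 (≡76 mod 16), so (8,76,184)→(8,-4,4)
−g: flip: (8,-4,4)→(4,4,8)
−g: reduced (well bottom): (4,4,8) with a≤c, −a<b≤a
flip sign back: reduced form of g is (-4,-4,-8)
reduced forms (-4, -4, -8) vs (-4, -4, -8) ⇒ equivalent

yes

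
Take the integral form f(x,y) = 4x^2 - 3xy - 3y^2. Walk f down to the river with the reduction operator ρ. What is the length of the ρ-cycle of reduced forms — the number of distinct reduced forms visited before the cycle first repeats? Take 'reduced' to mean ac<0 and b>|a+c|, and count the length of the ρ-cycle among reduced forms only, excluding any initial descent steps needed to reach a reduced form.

D = 57, ⌊√D⌋ = 7
descent: ρ → (-3,3,4)  [lands on river]
river: ρ → (4,5,-2)
river: ρ → (-2,7,1)
river: ρ → (1,7,-2)
river: ρ → (-2,5,4)
river: ρ → (4,3,-3)
ρ-cycle length = 6 (tail of 1 descent step not counted)

6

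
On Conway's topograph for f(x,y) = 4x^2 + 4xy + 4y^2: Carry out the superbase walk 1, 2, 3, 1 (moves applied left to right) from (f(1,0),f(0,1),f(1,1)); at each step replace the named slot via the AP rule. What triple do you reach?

start (4,4,12) = (f(1,0),f(0,1),f(1,1))
replace slot 1: 2·(4+12) − 4 = 28 → (28,4,12)
replace slot 2: 2·(28+12) − 4 = 76 → (28,76,12)
replace slot 3: 2·(28+76) − 12 = 196 → (28,76,196)
replace slot 1: 2·(76+196) − 28 = 516 → (516,76,196)

516,76,196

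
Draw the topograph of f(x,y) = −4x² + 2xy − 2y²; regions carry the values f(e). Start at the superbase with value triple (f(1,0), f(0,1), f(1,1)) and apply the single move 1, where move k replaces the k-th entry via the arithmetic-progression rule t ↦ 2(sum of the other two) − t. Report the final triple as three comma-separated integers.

start (-4,-2,-4) = (f(1,0),f(0,1),f(1,1))
replace slot 1: 2·((-2)+(-4)) − (-4) = -8 → (-8,-2,-4)

-8,-2,-4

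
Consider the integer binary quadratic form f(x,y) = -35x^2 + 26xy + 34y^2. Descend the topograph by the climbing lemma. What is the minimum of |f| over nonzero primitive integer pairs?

river: ρ → (34,42,-27)
river: ρ → (-27,66,10)
river: ρ → (10,54,-63)
river: ρ → (-63,72,1)
river: ρ → (1,72,-63)
river: ρ → (-63,54,10)
river: ρ → (10,66,-27)
river: ρ → (-27,42,34)
river: ρ → (34,26,-35)
river: ρ → (-35,44,25)
river: ρ → (25,56,-23)
river: ρ → (-23,36,45)
river: ρ → (45,54,-14)
river: ρ → (-14,58,37)
river: ρ → (37,16,-35)
river: ρ → (-35,54,18)
river: ρ → (18,54,-35)
river: ρ → (-35,16,37)
river: ρ → (37,58,-14)
river: ρ → (-14,54,45)
river: ρ → (45,36,-23)
river: ρ → (-23,56,25)
river: ρ → (25,44,-35)
river: ρ → (-35,26,34)
closes: descent 0, river 24
min |a| on river = 1

1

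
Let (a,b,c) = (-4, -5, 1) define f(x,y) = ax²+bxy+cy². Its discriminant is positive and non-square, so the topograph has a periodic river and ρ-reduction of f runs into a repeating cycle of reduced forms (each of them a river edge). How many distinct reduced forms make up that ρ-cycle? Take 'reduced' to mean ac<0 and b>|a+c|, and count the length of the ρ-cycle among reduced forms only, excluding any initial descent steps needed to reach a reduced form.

D = 41, ⌊√D⌋ = 6
descent: ρ → (1,5,-4)  [lands on river]
river: ρ → (-4,3,2)
river: ρ → (2,5,-2)
river: ρ → (-2,3,4)
river: ρ → (4,5,-1)
river: ρ → (-1,5,4)
river: ρ → (4,3,-2)
river: ρ → (-2,5,2)
river: ρ → (2,3,-4)
river: ρ → (-4,5,1)
ρ-cycle length = 10 (tail of 1 descent step not counted)

10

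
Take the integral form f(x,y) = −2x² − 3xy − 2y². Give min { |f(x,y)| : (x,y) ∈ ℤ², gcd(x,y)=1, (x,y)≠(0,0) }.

translate: b→-1 (≡3 mod 4), so (2,3,2)→(2,-1,1)
flip: (2,-1,1)→(1,1,2)
reduced (well bottom): (1,1,2) with a≤c, −a<b≤a
well minimum |f| = |-1| = 1 (negative-definite)

1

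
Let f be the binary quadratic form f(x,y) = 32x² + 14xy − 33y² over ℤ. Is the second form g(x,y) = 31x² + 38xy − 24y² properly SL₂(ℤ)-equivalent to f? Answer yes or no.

D₁ = 4420, D₂ = 4420
river cycle of f (length 26): (-33, 52, 13), (13, 52, -33), (-33, 14, 32), (32, 50, -15), (-15, 40, 47), (47, 54, -8), (-8, 58, 33), (33, 8, -33), (-33, 58, 8), (8, 54, -47), … (16 more)
river cycle of g (length 26): (-24, 58, 11), (11, 52, -39), (-39, 26, 24), (24, 22, -41), (-41, 60, 5), (5, 60, -41), (-41, 22, 24), (24, 26, -39), (-39, 52, 11), (11, 58, -24), … (16 more)
cycles differ ⇒ inequivalent

no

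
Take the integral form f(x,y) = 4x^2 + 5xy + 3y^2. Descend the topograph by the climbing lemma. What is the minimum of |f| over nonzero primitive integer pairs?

translate: b→-3 (≡5 mod 8), so (4,5,3)→(4,-3,2)
flip: (4,-3,2)→(2,3,4)
translate: b→-1 (≡3 mod 4), so (2,3,4)→(2,-1,3)
reduced (well bottom): (2,-1,3) with a≤c, −a<b≤a
well minimum = a = 2

2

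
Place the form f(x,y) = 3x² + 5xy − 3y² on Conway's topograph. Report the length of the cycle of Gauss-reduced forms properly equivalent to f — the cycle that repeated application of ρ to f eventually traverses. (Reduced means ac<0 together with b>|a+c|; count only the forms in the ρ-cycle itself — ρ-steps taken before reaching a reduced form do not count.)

D = 61, ⌊√D⌋ = 7
river: ρ → (-3,7,1)
river: ρ → (1,7,-3)
river: ρ → (-3,5,3)
river: ρ → (3,7,-1)
river: ρ → (-1,7,3)
river: ρ → (3,5,-3)
ρ-cycle length = 6 (tail of 0 descent steps not counted)

6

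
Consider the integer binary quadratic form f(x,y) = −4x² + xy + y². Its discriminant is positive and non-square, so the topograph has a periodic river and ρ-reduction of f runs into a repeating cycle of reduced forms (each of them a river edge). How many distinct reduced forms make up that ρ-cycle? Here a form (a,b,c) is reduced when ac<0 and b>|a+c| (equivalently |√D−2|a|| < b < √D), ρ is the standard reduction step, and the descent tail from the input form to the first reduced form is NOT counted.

D = 17, ⌊√D⌋ = 4
descent: ρ → (1,3,-2)  [lands on river]
river: ρ → (-2,1,2)
river: ρ → (2,3,-1)
river: ρ → (-1,3,2)
river: ρ → (2,1,-2)
river: ρ → (-2,3,1)
ρ-cycle length = 6 (tail of 1 descent step not counted)

6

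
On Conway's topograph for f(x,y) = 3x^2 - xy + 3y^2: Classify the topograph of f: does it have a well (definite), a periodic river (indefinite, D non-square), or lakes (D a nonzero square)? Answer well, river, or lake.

D = b²−4ac = (-1)² − 4·3·3 = -35
D < 0 ⇒ definite ⇒ every region one sign ⇒ single well

well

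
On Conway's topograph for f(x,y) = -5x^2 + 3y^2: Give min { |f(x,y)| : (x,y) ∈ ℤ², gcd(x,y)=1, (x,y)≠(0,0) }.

descent: ρ → (3,6,-2)  [lands on river]
river: ρ → (-2,6,3)
closes: descent 1, river 2
min |a| on river = 2

2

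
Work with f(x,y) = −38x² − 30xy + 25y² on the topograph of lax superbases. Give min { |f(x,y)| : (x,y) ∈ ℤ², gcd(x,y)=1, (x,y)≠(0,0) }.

descent: ρ → (25,30,-38)  [lands on river]
river: ρ → (-38,46,17)
river: ρ → (17,56,-23)
river: ρ → (-23,36,37)
river: ρ → (37,38,-22)
river: ρ → (-22,50,25)
river: ρ → (25,50,-22)
river: ρ → (-22,38,37)
river: ρ → (37,36,-23)
river: ρ → (-23,56,17)
river: ρ → (17,46,-38)
river: ρ → (-38,30,25)
river: ρ → (25,20,-43)
river: ρ → (-43,66,2)
river: ρ → (2,66,-43)
river: ρ → (-43,20,25)
closes: descent 1, river 16
min |a| on river = 2

2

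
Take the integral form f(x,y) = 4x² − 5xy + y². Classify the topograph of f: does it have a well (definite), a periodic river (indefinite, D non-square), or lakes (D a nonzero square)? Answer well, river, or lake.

D = b²−4ac = (-5)² − 4·4·1 = 9
D = 3² is a perfect square ⇒ form factors over ℤ ⇒ lakes

lake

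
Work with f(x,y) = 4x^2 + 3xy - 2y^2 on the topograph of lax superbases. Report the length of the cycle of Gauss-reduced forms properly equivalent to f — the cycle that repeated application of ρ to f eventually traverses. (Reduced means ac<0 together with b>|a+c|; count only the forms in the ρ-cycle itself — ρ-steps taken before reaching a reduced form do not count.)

D = 41, ⌊√D⌋ = 6
river: ρ → (-2,5,2)
river: ρ → (2,3,-4)
river: ρ → (-4,5,1)
river: ρ → (1,5,-4)
river: ρ → (-4,3,2)
river: ρ → (2,5,-2)
river: ρ → (-2,3,4)
river: ρ → (4,5,-1)
river: ρ → (-1,5,4)
river: ρ → (4,3,-2)
ρ-cycle length = 10 (tail of 0 descent steps not counted)

10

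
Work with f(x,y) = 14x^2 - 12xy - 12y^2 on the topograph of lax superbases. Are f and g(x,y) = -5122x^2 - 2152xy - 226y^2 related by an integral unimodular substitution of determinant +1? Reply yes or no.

D₁ = 816, D₂ = 816
river cycle of f (length 6): (-12, 12, 14), (14, 16, -10), (-10, 24, 6), (6, 24, -10), (-10, 16, 14), (14, 12, -12)
river cycle of g (length 6): (-12, 12, 14), (14, 16, -10), (-10, 24, 6), (6, 24, -10), (-10, 16, 14), (14, 12, -12)
cycles coincide ⇒ equivalent

yes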